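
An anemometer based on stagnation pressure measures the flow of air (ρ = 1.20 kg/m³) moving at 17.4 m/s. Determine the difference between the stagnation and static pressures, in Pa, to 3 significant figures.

The dynamic pressure equals the rise in static pressure at the stagnation point: ΔP = ½ρv².
ΔP = ½·1.20·17.4² = 182 Pa.

182 Pa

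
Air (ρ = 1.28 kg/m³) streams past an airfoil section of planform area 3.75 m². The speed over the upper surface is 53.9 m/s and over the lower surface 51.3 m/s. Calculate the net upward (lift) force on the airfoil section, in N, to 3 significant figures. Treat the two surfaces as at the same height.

F = 656 N

With equal heights on the two surfaces, Bernoulli gives P_lower − P_upper = ½ρ(v_upper² − v_lower²).
ΔP = ½·1.28·(53.9² − 51.3²) = 175 Pa.
Lift = ΔP · A = 175 × 3.75 = 656 N.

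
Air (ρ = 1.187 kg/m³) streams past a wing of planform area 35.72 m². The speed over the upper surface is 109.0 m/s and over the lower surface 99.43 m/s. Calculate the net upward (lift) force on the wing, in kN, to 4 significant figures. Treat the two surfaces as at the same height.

With equal heights on the two surfaces, Bernoulli gives P_lower − P_upper = ½ρ(v_upper² − v_lower²).
ΔP = ½·1.187·(109.0² − 99.43²) = 1184 Pa.
Lift = ΔP · A = 1184 × 35.72 = 42290 N.

F = 42.29 kN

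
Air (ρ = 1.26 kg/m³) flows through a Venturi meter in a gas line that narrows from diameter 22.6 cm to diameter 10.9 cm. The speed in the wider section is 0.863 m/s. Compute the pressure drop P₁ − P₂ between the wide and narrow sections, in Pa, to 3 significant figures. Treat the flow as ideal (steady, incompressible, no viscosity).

ΔP = 8.20 Pa

By continuity, v₂ = v₁·A₁/A₂ = 0.863·(401/93.3) = 3.71 m/s.
Along the horizontal streamline, P + ½ρv² is constant.
P₁ − P₂ = ½·1.26·(3.71² − 0.863²) = ½·1.26·13.0 = 8.20 Pa.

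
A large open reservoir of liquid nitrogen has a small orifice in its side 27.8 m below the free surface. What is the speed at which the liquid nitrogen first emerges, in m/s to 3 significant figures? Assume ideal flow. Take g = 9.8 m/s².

23.3 m/s

Bernoulli from surface to hole (P equal, v_surface ≈ 0): v = √(2gh) = √(2×9.8×27.8) = 23.3 m/s.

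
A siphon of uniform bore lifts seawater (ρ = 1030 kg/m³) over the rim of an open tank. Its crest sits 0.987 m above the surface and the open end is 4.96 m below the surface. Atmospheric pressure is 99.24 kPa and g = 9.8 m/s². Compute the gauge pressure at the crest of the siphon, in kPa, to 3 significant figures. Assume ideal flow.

-60.0 kPa

The outlet speed comes from Torricelli: v = √(2g·4.96) = 9.86 m/s.
With constant cross-section the crest speed equals v; applying Bernoulli from the surface up to the crest, P_top = P_atm − ½ρv² − ρg·h_top.
P_top = 99240 − ½·1030·9.86² − 1030·9.8·0.987 = 39200 Pa. So P_gauge = P_top − P_atm = -60000 Pa.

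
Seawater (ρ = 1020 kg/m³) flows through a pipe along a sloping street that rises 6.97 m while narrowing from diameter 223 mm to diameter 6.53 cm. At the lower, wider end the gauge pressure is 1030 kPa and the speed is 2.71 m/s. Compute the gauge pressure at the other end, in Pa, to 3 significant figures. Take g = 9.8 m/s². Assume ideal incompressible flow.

The volume flow rate is constant, so v₂ = (A₁/A₂)v₁ = (391/33.5)·2.71 = 31.6 m/s.
Energy conservation along the streamline gives P₂ = P₁ − ½ρ(v₂² − v₁²) − ρg(h₂ − h₁).
P₂ = 1030000 + ½·1020·(2.71² − 31.6²) − 1020·9.8·(+6.97) = 1030000 + (-506000) − (69700) = 455000 Pa.

P₂ ≈ 455000 Pa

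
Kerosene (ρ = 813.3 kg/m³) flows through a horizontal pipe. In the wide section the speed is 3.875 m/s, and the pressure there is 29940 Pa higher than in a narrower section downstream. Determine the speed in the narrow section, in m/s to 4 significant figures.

v₂ = 9.415 m/s

Horizontal Bernoulli: P₁ + ½ρv₁² = P₂ + ½ρv₂², so v₂² = v₁² + 2(P₁ − P₂)/ρ.
v₂ = √(3.875² + 2·29940/813.3) = √(15.02 + 73.63) = 9.415 m/s.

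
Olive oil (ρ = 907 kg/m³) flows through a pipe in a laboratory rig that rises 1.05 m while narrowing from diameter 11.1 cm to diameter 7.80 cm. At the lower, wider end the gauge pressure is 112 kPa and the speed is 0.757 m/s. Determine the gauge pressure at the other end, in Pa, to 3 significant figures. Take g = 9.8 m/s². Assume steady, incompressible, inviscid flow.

102000 Pa

By continuity, v₂ = v₁·A₁/A₂ = 0.757·(96.8/47.8) = 1.53 m/s.
Energy conservation along the streamline gives P₂ = P₁ − ½ρ(v₂² − v₁²) − ρg(h₂ − h₁).
P₂ = 112000 + ½·907·(0.757² − 1.53²) − 907·9.8·(+1.05) = 112000 + (-806) − (9330) = 102000 Pa.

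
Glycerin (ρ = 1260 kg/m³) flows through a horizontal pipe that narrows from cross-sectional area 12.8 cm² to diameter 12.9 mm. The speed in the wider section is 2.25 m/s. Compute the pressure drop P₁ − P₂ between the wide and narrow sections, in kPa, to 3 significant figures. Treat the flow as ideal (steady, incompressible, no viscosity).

ΔP = 303 kPa

By continuity, v₂ = v₁·A₁/A₂ = 2.25·(12.8/1.31) = 22.0 m/s.
The pipe is horizontal, so Bernoulli reduces to P₁ + ½ρv₁² = P₂ + ½ρv₂².
P₁ − P₂ = ½·1260·(22.0² − 2.25²) = ½·1260·481 = 303000 Pa.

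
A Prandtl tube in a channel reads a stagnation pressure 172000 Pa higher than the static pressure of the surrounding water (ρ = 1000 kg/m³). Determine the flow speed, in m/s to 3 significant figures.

Bernoulli between the free stream and the stagnation point: ½ρv² = P_stag − P_static.
v = √(2ΔP/ρ) = √(2·172000/1000) = 18.5 m/s.

v ≈ 18.5 m/s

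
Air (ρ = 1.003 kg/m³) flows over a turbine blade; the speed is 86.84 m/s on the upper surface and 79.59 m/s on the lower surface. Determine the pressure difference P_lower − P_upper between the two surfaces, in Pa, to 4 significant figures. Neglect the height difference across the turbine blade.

ΔP ≈ 605.1 Pa

The pressure is lower where the speed is higher: ΔP = ½ρ(v_up² − v_low²).
ΔP = ½·1.003·(86.84² − 79.59²) = 605.1 Pa.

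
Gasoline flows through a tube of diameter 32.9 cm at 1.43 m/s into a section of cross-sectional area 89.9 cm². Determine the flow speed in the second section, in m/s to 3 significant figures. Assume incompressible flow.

The volume flow rate is constant, so v₂ = (A₁/A₂)v₁ = (850/89.9)·1.43 = 13.5 m/s.

v₂ = 13.5 m/s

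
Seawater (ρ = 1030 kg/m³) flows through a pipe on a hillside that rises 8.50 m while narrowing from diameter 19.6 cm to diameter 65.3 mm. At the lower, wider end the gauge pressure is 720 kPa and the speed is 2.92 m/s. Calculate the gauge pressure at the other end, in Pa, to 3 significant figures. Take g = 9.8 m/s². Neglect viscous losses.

P₂ = 282000 Pa

Continuity gives A₁v₁ = A₂v₂, so v₂ = (302 cm²)/(33.5 cm²) × 2.92 m/s = 26.3 m/s.
Applying Bernoulli between the two ends and solving for P₂: P₂ = P₁ + ½ρ(v₁² − v₂²) − ρgΔh.
P₂ = 720000 + ½·1030·(2.92² − 26.3²) − 1030·9.8·(+8.50) = 720000 + (-352000) − (85800) = 282000 Pa.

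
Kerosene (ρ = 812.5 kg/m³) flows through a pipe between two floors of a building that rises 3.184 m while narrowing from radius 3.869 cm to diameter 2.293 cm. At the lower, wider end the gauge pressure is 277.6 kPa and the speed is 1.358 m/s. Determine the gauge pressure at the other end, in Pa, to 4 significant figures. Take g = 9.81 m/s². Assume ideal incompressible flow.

By continuity, v₂ = v₁·A₁/A₂ = 1.358·(47.03/4.130) = 15.46 m/s.
Applying Bernoulli between the two ends and solving for P₂: P₂ = P₁ + ½ρ(v₁² − v₂²) − ρgΔh.
P₂ = 277600 + ½·812.5·(1.358² − 15.46²) − 812.5·9.81·(+3.184) = 277600 + (-96410) − (25380) = 155800 Pa.

P₂ ≈ 155800 Pa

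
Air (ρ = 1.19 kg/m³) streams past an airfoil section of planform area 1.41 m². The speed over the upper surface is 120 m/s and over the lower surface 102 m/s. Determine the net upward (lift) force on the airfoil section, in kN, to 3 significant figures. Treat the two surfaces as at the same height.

The faster flow above has the lower pressure; Bernoulli (same height) gives ΔP = ½ρ(v_up² − v_low²).
ΔP = ½·1.19·(120² − 102²) = 2380 Pa.
Lift = ΔP · A = 2380 × 1.41 = 3350 N.

F = 3.35 kN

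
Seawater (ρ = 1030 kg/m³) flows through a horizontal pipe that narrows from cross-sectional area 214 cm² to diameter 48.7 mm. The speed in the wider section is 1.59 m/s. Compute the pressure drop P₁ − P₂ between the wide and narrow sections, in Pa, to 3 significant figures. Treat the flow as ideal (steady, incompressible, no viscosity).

The volume flow rate is constant, so v₂ = (A₁/A₂)v₁ = (214/18.6)·1.59 = 18.3 m/s.
Along the horizontal streamline, P + ½ρv² is constant.
P₁ − P₂ = ½·1030·(18.3² − 1.59²) = ½·1030·331 = 171000 Pa.

ΔP ≈ 171000 Pa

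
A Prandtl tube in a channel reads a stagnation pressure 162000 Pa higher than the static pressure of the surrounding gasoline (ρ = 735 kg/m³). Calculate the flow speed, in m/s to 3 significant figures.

At the stagnation point the flow is brought to rest, so Bernoulli gives P_stag − P_static = ½ρv².
v = √(2ΔP/ρ) = √(2·162000/735) = 21.0 m/s.

21.0 m/s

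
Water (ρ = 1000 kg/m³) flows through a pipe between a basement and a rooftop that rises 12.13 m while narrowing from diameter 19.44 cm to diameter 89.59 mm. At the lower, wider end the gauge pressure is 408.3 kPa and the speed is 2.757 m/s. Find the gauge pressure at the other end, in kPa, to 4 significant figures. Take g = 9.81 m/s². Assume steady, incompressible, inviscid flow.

Mass conservation (A₁v₁ = A₂v₂) gives v₂ = 2.757 × 296.8/63.04 = 12.98 m/s.
Applying Bernoulli between the two ends and solving for P₂: P₂ = P₁ + ½ρ(v₁² − v₂²) − ρgΔh.
P₂ = 408300 + ½·1000·(2.757² − 12.98²) − 1000·9.81·(+12.13) = 408300 + (-80450) − (119000) = 208900 Pa.

P₂ ≈ 208.9 kPa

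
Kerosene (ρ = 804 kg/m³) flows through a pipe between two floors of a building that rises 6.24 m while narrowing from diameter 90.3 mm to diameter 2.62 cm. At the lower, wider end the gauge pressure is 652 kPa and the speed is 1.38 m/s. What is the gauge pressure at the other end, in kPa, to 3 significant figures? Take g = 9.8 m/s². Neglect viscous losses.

P₂ ≈ 496 kPa

Continuity gives A₁v₁ = A₂v₂, so v₂ = (64.0 cm²)/(5.39 cm²) × 1.38 m/s = 16.4 m/s.
Energy conservation along the streamline gives P₂ = P₁ − ½ρ(v₂² − v₁²) − ρg(h₂ − h₁).
P₂ = 652000 + ½·804·(1.38² − 16.4²) − 804·9.8·(+6.24) = 652000 + (-107000) − (49200) = 496000 Pa.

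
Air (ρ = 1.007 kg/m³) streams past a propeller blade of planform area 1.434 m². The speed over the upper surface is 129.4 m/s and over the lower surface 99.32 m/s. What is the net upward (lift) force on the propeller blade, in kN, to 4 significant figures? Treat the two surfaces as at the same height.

With equal heights on the two surfaces, Bernoulli gives P_lower − P_upper = ½ρ(v_upper² − v_lower²).
ΔP = ½·1.007·(129.4² − 99.32²) = 3464 Pa.
Lift = ΔP · A = 3464 × 1.434 = 4967 N.

F ≈ 4.967 kN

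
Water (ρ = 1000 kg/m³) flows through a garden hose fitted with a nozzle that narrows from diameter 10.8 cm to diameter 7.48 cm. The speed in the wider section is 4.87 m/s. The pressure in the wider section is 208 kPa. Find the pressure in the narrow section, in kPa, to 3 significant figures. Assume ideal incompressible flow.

Continuity gives A₁v₁ = A₂v₂, so v₂ = (91.6 cm²)/(43.9 cm²) × 4.87 m/s = 10.2 m/s.
With no height change, Bernoulli's equation is P₁ + ½ρv₁² = P₂ + ½ρv₂².
P₂ = P₁ − ½ρ(v₂² − v₁²) = 208000 − ½·1000·(10.2² − 4.87²) = 208000 − 39700 = 168000 Pa.

P₂ = 168 kPa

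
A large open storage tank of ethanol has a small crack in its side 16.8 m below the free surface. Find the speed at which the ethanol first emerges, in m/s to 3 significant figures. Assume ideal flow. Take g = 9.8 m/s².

v = 18.1 m/s

Torricelli's result v = √(2gh) gives v = √(2·9.8·16.8) = 18.1 m/s.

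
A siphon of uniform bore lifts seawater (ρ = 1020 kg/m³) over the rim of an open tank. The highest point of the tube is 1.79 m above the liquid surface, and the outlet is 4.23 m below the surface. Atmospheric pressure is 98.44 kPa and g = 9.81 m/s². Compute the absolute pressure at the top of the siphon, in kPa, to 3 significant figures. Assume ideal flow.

P_top ≈ 38.2 kPa

From the surface to the outlet (both open to atmosphere, surface at rest): v = √(2g·h_out) = √(2·9.81·4.23) = 9.11 m/s.
Continuity keeps v the same throughout the tube; from surface to crest, P_atm + 0 = P_top + ½ρv² + ρg·h_top.
P_top = 98440 − ½·1020·9.11² − 1020·9.81·1.79 = 38200 Pa.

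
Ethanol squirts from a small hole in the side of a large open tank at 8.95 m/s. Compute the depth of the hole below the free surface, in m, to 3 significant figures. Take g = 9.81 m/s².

Torricelli: v = √(2gh), so h = v²/(2g).
h = 8.95²/(2·9.81) = 80.1/19.62 = 4.08 m.

h ≈ 4.08 m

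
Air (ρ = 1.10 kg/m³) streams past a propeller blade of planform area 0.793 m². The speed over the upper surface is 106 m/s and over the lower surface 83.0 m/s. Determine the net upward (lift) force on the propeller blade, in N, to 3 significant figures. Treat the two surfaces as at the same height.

1900 N

From P + ½ρv² = const at equal height, P_low − P_up = ½ρ(v_up² − v_low²).
ΔP = ½·1.10·(106² − 83.0²) = 2390 Pa.
Lift = ΔP · A = 2390 × 0.793 = 1900 N.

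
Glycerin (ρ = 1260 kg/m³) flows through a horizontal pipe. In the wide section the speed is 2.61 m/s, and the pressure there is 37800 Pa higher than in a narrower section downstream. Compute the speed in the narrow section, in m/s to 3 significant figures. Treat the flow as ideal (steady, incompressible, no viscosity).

v₂ ≈ 8.17 m/s

With h₁ = h₂, rearranging Bernoulli gives v₂ = √(v₁² + 2ΔP/ρ).
v₂ = √(2.61² + 2·37800/1260) = √(6.81 + 60.0) = 8.17 m/s.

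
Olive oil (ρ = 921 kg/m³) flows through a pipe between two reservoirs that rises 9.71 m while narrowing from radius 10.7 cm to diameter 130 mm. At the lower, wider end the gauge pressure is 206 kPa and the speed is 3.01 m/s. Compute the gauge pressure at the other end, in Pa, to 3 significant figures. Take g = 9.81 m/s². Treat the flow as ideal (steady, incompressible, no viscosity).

91800 Pa

By continuity, v₂ = v₁·A₁/A₂ = 3.01·(360/133) = 8.16 m/s.
Bernoulli: P₁ + ½ρv₁² + ρg h₁ = P₂ + ½ρv₂² + ρg h₂, so P₂ = P₁ + ½ρ(v₁² − v₂²) − ρg(h₂ − h₁).
P₂ = 206000 + ½·921·(3.01² − 8.16²) − 921·9.81·(+9.71) = 206000 + (-26500) − (87700) = 91800 Pa.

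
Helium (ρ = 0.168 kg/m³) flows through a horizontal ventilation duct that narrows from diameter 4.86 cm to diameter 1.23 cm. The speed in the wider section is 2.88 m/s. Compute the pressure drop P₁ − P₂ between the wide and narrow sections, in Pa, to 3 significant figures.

ΔP ≈ 169 Pa

Continuity gives A₁v₁ = A₂v₂, so v₂ = (18.6 cm²)/(1.19 cm²) × 2.88 m/s = 45.0 m/s.
The pipe is horizontal, so Bernoulli reduces to P₁ + ½ρv₁² = P₂ + ½ρv₂².
P₁ − P₂ = ½·0.168·(45.0² − 2.88²) = ½·0.168·2010 = 169 Pa.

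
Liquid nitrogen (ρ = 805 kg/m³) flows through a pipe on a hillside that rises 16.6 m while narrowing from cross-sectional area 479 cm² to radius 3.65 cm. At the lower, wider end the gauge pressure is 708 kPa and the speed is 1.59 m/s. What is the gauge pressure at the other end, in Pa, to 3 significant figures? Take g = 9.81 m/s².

445000 Pa

The volume flow rate is constant, so v₂ = (A₁/A₂)v₁ = (479/41.9)·1.59 = 18.2 m/s.
Energy conservation along the streamline gives P₂ = P₁ − ½ρ(v₂² − v₁²) − ρg(h₂ − h₁).
P₂ = 708000 + ½·805·(1.59² − 18.2²) − 805·9.81·(+16.6) = 708000 + (-132000) − (131000) = 445000 Pa.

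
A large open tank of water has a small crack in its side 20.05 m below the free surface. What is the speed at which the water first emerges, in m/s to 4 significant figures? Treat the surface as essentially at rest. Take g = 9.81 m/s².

v ≈ 19.83 m/s

Bernoulli from surface to hole (P equal, v_surface ≈ 0): v = √(2gh) = √(2×9.81×20.05) = 19.83 m/s.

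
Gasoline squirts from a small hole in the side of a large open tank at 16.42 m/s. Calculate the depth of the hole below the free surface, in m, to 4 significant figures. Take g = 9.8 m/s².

h ≈ 13.76 m

For a small hole in a large open tank, ½v² = gh, giving h = v²/(2g).
h = 16.42²/(2·9.8) = 269.6/19.60 = 13.76 m.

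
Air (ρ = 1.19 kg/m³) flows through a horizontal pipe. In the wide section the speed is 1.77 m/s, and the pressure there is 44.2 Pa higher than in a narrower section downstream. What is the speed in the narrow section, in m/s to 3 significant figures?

Horizontal Bernoulli: P₁ + ½ρv₁² = P₂ + ½ρv₂², so v₂² = v₁² + 2(P₁ − P₂)/ρ.
v₂ = √(1.77² + 2·44.2/1.19) = √(3.13 + 74.3) = 8.80 m/s.

v₂ ≈ 8.80 m/s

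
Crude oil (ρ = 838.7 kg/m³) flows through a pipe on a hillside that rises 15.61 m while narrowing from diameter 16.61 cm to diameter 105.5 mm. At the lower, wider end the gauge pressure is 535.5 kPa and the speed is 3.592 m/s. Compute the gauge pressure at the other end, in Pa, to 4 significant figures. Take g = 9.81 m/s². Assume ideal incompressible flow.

P₂ ≈ 379200 Pa

Mass conservation (A₁v₁ = A₂v₂) gives v₂ = 3.592 × 216.7/87.42 = 8.904 m/s.
Applying Bernoulli between the two ends and solving for P₂: P₂ = P₁ + ½ρ(v₁² − v₂²) − ρgΔh.
P₂ = 535500 + ½·838.7·(3.592² − 8.904²) − 838.7·9.81·(+15.61) = 535500 + (-27830) − (128400) = 379200 Pa.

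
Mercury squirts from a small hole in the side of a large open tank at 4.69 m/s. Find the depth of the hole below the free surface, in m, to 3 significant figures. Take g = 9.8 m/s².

h ≈ 1.12 m

Inverting v = √(2gh) gives h = v² / 2g.
h = 4.69²/(2·9.8) = 22.0/19.60 = 1.12 m.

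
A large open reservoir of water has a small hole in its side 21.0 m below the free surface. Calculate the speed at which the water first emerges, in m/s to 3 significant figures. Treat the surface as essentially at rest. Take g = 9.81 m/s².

20.3 m/s

With the surface at rest and both surface and jet at atmospheric pressure, Bernoulli gives ρg h = ½ρv², so v = √(2gh) = √(2·9.81·21.0) = 20.3 m/s.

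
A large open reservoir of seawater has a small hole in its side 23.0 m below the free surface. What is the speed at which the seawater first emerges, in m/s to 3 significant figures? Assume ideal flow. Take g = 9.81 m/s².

The surface is effectively still and both ends are open, so ½v² = gh and v = √(2·9.81·23.0) = 21.2 m/s.

v ≈ 21.2 m/s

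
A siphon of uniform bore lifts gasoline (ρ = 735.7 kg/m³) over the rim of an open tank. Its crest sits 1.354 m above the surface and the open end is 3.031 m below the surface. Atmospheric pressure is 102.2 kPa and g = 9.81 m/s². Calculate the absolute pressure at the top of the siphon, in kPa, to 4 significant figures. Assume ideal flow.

Bernoulli surface→outlet gives ½v² = g·h_out, so v = √(2·9.81·3.031) = 7.712 m/s.
With constant cross-section the crest speed equals v; applying Bernoulli from the surface up to the crest, P_top = P_atm − ½ρv² − ρg·h_top.
P_top = 102200 − ½·735.7·7.712² − 735.7·9.81·1.354 = 70550 Pa.

P_top ≈ 70.55 kPa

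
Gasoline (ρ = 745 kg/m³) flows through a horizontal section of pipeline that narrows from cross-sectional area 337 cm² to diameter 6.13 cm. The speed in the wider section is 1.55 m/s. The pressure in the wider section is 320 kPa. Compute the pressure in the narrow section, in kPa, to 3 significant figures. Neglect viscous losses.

P₂ ≈ 204 kPa

The volume flow rate is constant, so v₂ = (A₁/A₂)v₁ = (337/29.5)·1.55 = 17.7 m/s.
With no height change, Bernoulli's equation is P₁ + ½ρv₁² = P₂ + ½ρv₂².
P₂ = P₁ − ½ρ(v₂² − v₁²) = 320000 − ½·745·(17.7² − 1.55²) = 320000 − 116000 = 204000 Pa.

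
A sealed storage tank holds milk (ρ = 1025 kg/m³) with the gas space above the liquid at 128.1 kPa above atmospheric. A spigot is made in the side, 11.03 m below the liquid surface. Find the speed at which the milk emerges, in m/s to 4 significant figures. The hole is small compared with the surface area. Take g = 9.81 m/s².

Take point 1 at the surface (v₁ ≈ 0) and point 2 at the hole (at atmospheric pressure). Bernoulli: P₁ + ρg h = P_atm + ½ρv₂².
With P₁ − P_atm = 128100 Pa, v₂ = √(2gh + 2ΔP/ρ) = √(2·9.81·11.03 + 2·128100/1025) = 21.60 m/s.

21.60 m/s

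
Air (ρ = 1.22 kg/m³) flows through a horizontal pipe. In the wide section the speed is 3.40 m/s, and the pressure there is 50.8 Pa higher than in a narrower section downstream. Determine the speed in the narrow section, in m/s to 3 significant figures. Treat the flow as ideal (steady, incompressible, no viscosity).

Along the level pipe P + ½ρv² is conserved, hence v₂² = v₁² + 2(P₁ − P₂)/ρ.
v₂ = √(3.40² + 2·50.8/1.22) = √(11.6 + 83.3) = 9.74 m/s.

v₂ ≈ 9.74 m/s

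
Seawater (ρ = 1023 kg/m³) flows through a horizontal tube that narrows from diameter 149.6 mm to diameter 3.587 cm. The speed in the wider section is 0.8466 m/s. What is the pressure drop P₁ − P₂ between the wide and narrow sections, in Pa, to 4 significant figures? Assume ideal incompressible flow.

Continuity gives A₁v₁ = A₂v₂, so v₂ = (175.8 cm²)/(10.11 cm²) × 0.8466 m/s = 14.73 m/s.
Bernoulli (h₁ = h₂): P₁ − P₂ = ½ρ(v₂² − v₁²).
P₁ − P₂ = ½·1023·(14.73² − 0.8466²) = ½·1023·216.1 = 110600 Pa.

110600 Pa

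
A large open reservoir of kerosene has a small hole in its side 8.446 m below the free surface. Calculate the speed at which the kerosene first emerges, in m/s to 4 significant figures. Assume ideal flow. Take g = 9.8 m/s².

Bernoulli from surface to hole (P equal, v_surface ≈ 0): v = √(2gh) = √(2×9.8×8.446) = 12.87 m/s.

v = 12.87 m/s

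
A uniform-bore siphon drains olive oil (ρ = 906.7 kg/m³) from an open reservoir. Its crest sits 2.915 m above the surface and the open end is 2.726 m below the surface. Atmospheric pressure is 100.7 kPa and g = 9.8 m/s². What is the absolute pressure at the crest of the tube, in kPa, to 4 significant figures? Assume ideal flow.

From the surface to the outlet (both open to atmosphere, surface at rest): v = √(2g·h_out) = √(2·9.8·2.726) = 7.310 m/s.
The bore is uniform, so the speed at the crest is the same v. Bernoulli surface→crest: P_atm = P_top + ½ρv² + ρg·h_top.
P_top = 100700 − ½·906.7·7.310² − 906.7·9.8·2.915 = 50580 Pa.

P_top ≈ 50.58 kPa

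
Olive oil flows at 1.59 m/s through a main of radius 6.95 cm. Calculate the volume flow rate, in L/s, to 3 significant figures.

Q ≈ 24.1 L/s

Q = A·v = 0.0152 m² × 1.59 m/s = 0.0241 m³/s.
Converting: 0.0241 m³/s × 1000 = 24.1 L/s.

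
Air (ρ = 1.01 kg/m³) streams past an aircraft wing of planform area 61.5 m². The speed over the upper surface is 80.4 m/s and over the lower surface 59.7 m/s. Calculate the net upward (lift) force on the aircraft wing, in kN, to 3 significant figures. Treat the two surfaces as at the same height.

The faster flow above has the lower pressure; Bernoulli (same height) gives ΔP = ½ρ(v_up² − v_low²).
ΔP = ½·1.01·(80.4² − 59.7²) = 1460 Pa.
Lift = ΔP · A = 1460 × 61.5 = 90100 N.

90.1 kN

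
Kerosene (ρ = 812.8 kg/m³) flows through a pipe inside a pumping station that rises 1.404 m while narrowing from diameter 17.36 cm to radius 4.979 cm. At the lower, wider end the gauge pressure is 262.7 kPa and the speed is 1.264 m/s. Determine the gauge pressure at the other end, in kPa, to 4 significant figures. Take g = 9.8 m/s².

P₂ ≈ 246.2 kPa

Continuity gives A₁v₁ = A₂v₂, so v₂ = (236.7 cm²)/(77.88 cm²) × 1.264 m/s = 3.842 m/s.
Applying Bernoulli between the two ends and solving for P₂: P₂ = P₁ + ½ρ(v₁² − v₂²) − ρgΔh.
P₂ = 262700 + ½·812.8·(1.264² − 3.842²) − 812.8·9.8·(+1.404) = 262700 + (-5348) − (11180) = 246200 Pa.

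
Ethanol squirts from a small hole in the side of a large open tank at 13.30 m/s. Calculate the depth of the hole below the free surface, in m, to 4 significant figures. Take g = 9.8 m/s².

For a small hole in a large open tank, ½v² = gh, giving h = v²/(2g).
h = 13.30²/(2·9.8) = 176.9/19.60 = 9.025 m.

9.025 m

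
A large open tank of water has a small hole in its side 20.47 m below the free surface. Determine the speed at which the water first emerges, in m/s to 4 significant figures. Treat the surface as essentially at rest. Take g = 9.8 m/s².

v ≈ 20.03 m/s

The surface is effectively still and both ends are open, so ½v² = gh and v = √(2·9.8·20.47) = 20.03 m/s.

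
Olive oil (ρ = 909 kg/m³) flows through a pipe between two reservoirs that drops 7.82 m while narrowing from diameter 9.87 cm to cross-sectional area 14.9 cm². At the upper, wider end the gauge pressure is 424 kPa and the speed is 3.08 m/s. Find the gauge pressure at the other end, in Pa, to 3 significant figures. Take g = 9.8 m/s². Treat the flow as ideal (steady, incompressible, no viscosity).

By continuity, v₂ = v₁·A₁/A₂ = 3.08·(76.5/14.9) = 15.8 m/s.
Applying Bernoulli between the two ends and solving for P₂: P₂ = P₁ + ½ρ(v₁² − v₂²) − ρgΔh.
P₂ = 424000 + ½·909·(3.08² − 15.8²) − 909·9.8·(−7.82) = 424000 + (-109000) − (-69700) = 384000 Pa.

P₂ ≈ 384000 Pa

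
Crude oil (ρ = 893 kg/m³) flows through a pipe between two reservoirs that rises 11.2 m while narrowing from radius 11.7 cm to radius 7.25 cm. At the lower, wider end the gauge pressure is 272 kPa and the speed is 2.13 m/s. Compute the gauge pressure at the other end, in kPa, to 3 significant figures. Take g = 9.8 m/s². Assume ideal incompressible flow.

P₂ = 162 kPa

Continuity gives A₁v₁ = A₂v₂, so v₂ = (430 cm²)/(165 cm²) × 2.13 m/s = 5.55 m/s.
Bernoulli: P₁ + ½ρv₁² + ρg h₁ = P₂ + ½ρv₂² + ρg h₂, so P₂ = P₁ + ½ρ(v₁² − v₂²) − ρg(h₂ − h₁).
P₂ = 272000 + ½·893·(2.13² − 5.55²) − 893·9.8·(+11.2) = 272000 + (-11700) − (98000) = 162000 Pa.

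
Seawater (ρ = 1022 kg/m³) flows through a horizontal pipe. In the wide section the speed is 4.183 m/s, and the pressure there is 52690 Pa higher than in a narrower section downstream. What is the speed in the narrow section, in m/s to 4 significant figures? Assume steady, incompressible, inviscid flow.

Along the level pipe P + ½ρv² is conserved, hence v₂² = v₁² + 2(P₁ − P₂)/ρ.
v₂ = √(4.183² + 2·52690/1022) = √(17.50 + 103.1) = 10.98 m/s.

v₂ = 10.98 m/s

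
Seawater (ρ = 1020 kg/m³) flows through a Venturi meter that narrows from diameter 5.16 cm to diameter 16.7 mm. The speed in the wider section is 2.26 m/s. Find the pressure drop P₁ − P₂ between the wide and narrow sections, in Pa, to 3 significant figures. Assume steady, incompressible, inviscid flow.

ΔP ≈ 235000 Pa

Continuity gives A₁v₁ = A₂v₂, so v₂ = (20.9 cm²)/(2.19 cm²) × 2.26 m/s = 21.6 m/s.
Along the horizontal streamline, P + ½ρv² is constant.
P₁ − P₂ = ½·1020·(21.6² − 2.26²) = ½·1020·460 = 235000 Pa.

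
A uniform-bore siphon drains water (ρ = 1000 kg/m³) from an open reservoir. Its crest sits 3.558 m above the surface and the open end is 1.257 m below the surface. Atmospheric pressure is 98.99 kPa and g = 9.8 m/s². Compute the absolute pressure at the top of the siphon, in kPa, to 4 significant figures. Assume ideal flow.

The outlet speed comes from Torricelli: v = √(2g·1.257) = 4.964 m/s.
With constant cross-section the crest speed equals v; applying Bernoulli from the surface up to the crest, P_top = P_atm − ½ρv² − ρg·h_top.
P_top = 98990 − ½·1000·4.964² − 1000·9.8·3.558 = 51800 Pa.

51.80 kPa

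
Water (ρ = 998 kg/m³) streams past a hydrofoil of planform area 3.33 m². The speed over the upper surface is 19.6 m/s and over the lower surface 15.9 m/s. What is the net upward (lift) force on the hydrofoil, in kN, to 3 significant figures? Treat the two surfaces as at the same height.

From P + ½ρv² = const at equal height, P_low − P_up = ½ρ(v_up² − v_low²).
ΔP = ½·998·(19.6² − 15.9²) = 65500 Pa.
Lift = ΔP · A = 65500 × 3.33 = 218000 N.

F = 218 kN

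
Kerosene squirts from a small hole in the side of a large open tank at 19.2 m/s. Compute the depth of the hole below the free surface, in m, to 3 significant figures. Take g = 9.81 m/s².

h ≈ 18.8 m

For a small hole in a large open tank, ½v² = gh, giving h = v²/(2g).
h = 19.2²/(2·9.81) = 369/19.62 = 18.8 m.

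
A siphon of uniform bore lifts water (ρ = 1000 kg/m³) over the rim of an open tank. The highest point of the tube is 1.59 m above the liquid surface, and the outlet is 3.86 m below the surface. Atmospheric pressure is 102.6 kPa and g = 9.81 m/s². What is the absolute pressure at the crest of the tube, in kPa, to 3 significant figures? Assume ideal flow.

From the surface to the outlet (both open to atmosphere, surface at rest): v = √(2g·h_out) = √(2·9.81·3.86) = 8.70 m/s.
With constant cross-section the crest speed equals v; applying Bernoulli from the surface up to the crest, P_top = P_atm − ½ρv² − ρg·h_top.
P_top = 102600 − ½·1000·8.70² − 1000·9.81·1.59 = 49100 Pa.

49.1 kPa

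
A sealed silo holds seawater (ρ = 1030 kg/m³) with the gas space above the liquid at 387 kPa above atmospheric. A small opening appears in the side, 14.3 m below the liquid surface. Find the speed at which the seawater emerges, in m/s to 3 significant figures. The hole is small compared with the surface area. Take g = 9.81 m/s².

v = 32.1 m/s

Take point 1 at the surface (v₁ ≈ 0) and point 2 at the hole (at atmospheric pressure). Bernoulli: P₁ + ρg h = P_atm + ½ρv₂².
With P₁ − P_atm = 387000 Pa, v₂ = √(2gh + 2ΔP/ρ) = √(2·9.81·14.3 + 2·387000/1030) = 32.1 m/s.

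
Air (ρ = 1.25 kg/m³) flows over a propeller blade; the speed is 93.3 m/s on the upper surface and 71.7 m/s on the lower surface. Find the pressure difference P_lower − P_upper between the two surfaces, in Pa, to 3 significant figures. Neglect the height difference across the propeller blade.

2230 Pa

Bernoulli (same height): P_lower − P_upper = ½ρ(v_upper² − v_lower²).
ΔP = ½·1.25·(93.3² − 71.7²) = 2230 Pa.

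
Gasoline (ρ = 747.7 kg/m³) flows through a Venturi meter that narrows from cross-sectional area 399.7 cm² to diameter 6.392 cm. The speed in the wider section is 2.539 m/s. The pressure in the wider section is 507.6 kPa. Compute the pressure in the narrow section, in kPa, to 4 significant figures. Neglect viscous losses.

136.1 kPa

By continuity, v₂ = v₁·A₁/A₂ = 2.539·(399.7/32.09) = 31.63 m/s.
Bernoulli (h₁ = h₂): P₁ − P₂ = ½ρ(v₂² − v₁²).
P₂ = P₁ − ½ρ(v₂² − v₁²) = 507600 − ½·747.7·(31.63² − 2.539²) = 507600 − 371500 = 136100 Pa.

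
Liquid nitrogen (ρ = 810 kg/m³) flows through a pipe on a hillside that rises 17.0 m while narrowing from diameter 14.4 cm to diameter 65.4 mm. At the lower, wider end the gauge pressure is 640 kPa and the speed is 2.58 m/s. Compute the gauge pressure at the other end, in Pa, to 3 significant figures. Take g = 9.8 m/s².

By continuity, v₂ = v₁·A₁/A₂ = 2.58·(163/33.6) = 12.5 m/s.
Bernoulli: P₁ + ½ρv₁² + ρg h₁ = P₂ + ½ρv₂² + ρg h₂, so P₂ = P₁ + ½ρ(v₁² − v₂²) − ρg(h₂ − h₁).
P₂ = 640000 + ½·810·(2.58² − 12.5²) − 810·9.8·(+17.0) = 640000 + (-60700) − (135000) = 444000 Pa.

P₂ ≈ 444000 Pa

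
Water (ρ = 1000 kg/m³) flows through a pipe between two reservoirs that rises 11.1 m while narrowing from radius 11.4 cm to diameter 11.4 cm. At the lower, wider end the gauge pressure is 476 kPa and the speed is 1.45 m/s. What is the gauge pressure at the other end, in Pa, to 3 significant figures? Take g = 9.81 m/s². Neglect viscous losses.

P₂ = 351000 Pa

By continuity, v₂ = v₁·A₁/A₂ = 1.45·(408/102) = 5.80 m/s.
Energy conservation along the streamline gives P₂ = P₁ − ½ρ(v₂² − v₁²) − ρg(h₂ − h₁).
P₂ = 476000 + ½·1000·(1.45² − 5.80²) − 1000·9.81·(+11.1) = 476000 + (-15800) − (109000) = 351000 Pa.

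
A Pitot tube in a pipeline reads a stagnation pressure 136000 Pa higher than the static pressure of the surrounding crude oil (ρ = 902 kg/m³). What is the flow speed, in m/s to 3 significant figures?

The dynamic pressure equals the rise in static pressure at the stagnation point: ΔP = ½ρv².
v = √(2ΔP/ρ) = √(2·136000/902) = 17.4 m/s.

v ≈ 17.4 m/s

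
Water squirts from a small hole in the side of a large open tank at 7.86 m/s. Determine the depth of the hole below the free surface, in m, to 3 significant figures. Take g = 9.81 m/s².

For a small hole in a large open tank, ½v² = gh, giving h = v²/(2g).
h = 7.86²/(2·9.81) = 61.8/19.62 = 3.15 m.

h ≈ 3.15 m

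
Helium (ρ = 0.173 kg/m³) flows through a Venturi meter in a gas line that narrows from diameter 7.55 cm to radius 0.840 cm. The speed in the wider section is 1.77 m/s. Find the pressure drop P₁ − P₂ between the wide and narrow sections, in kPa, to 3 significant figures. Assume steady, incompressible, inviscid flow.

ΔP = 0.110 kPa

Continuity gives A₁v₁ = A₂v₂, so v₂ = (44.8 cm²)/(2.22 cm²) × 1.77 m/s = 35.7 m/s.
Along the horizontal streamline, P + ½ρv² is constant.
P₁ − P₂ = ½·0.173·(35.7² − 1.77²) = ½·0.173·1270 = 110 Pa.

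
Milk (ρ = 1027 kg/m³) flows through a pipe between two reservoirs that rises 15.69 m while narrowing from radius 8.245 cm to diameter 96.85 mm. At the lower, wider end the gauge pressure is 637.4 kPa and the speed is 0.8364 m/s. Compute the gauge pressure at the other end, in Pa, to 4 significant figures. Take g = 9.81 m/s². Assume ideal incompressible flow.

P₂ ≈ 476700 Pa

The volume flow rate is constant, so v₂ = (A₁/A₂)v₁ = (213.6/73.67)·0.8364 = 2.425 m/s.
Energy conservation along the streamline gives P₂ = P₁ − ½ρ(v₂² − v₁²) − ρg(h₂ − h₁).
P₂ = 637400 + ½·1027·(0.8364² − 2.425²) − 1027·9.81·(+15.69) = 637400 + (-2660) − (158100) = 476700 Pa.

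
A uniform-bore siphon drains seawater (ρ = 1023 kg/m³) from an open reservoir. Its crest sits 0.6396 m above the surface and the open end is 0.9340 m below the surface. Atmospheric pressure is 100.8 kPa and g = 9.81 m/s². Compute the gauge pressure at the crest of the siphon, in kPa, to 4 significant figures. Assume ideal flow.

P_gauge = -15.79 kPa

Bernoulli surface→outlet gives ½v² = g·h_out, so v = √(2·9.81·0.9340) = 4.281 m/s.
Continuity keeps v the same throughout the tube; from surface to crest, P_atm + 0 = P_top + ½ρv² + ρg·h_top.
P_top = 100800 − ½·1023·4.281² − 1023·9.81·0.6396 = 85010 Pa. So P_gauge = P_top − P_atm = -15790 Pa.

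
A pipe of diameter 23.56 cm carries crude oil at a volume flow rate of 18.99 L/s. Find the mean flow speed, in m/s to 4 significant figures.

Q = 18.99 L/s = 0.01899 m³/s.
v = Q/A = 0.01899 / 0.04360 = 0.4356 m/s.

v = 0.4356 m/s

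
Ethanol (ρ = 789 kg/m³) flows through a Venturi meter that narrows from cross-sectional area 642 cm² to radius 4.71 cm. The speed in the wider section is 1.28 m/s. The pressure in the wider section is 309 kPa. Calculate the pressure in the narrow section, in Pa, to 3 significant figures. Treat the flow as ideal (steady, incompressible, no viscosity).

Continuity gives A₁v₁ = A₂v₂, so v₂ = (642 cm²)/(69.7 cm²) × 1.28 m/s = 11.8 m/s.
With no height change, Bernoulli's equation is P₁ + ½ρv₁² = P₂ + ½ρv₂².
P₂ = P₁ − ½ρ(v₂² − v₁²) = 309000 − ½·789·(11.8² − 1.28²) = 309000 − 54200 = 255000 Pa.

P₂ = 255000 Pa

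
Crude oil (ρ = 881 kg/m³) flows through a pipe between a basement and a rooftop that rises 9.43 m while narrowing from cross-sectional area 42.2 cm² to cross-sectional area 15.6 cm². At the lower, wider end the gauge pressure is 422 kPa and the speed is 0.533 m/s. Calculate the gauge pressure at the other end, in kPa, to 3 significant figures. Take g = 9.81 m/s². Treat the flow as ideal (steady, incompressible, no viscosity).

P₂ ≈ 340 kPa

By continuity, v₂ = v₁·A₁/A₂ = 0.533·(42.2/15.6) = 1.44 m/s.
Energy conservation along the streamline gives P₂ = P₁ − ½ρ(v₂² − v₁²) − ρg(h₂ − h₁).
P₂ = 422000 + ½·881·(0.533² − 1.44²) − 881·9.81·(+9.43) = 422000 + (-791) − (81500) = 340000 Pa.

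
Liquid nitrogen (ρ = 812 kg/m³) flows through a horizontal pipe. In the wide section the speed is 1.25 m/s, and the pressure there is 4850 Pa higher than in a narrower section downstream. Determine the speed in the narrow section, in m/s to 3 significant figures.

Horizontal Bernoulli: P₁ + ½ρv₁² = P₂ + ½ρv₂², so v₂² = v₁² + 2(P₁ − P₂)/ρ.
v₂ = √(1.25² + 2·4850/812) = √(1.56 + 11.9) = 3.68 m/s.

v₂ ≈ 3.68 m/s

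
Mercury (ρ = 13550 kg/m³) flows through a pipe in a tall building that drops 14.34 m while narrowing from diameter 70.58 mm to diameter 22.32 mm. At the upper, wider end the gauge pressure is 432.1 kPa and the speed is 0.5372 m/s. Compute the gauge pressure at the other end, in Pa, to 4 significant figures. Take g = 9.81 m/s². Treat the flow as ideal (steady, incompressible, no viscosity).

Continuity gives A₁v₁ = A₂v₂, so v₂ = (39.12 cm²)/(3.913 cm²) × 0.5372 m/s = 5.372 m/s.
Applying Bernoulli between the two ends and solving for P₂: P₂ = P₁ + ½ρ(v₁² − v₂²) − ρgΔh.
P₂ = 432100 + ½·13550·(0.5372² − 5.372²) − 13550·9.81·(−14.34) = 432100 + (-193500) − (-1906000) = 2145000 Pa.

P₂ ≈ 2145000 Pa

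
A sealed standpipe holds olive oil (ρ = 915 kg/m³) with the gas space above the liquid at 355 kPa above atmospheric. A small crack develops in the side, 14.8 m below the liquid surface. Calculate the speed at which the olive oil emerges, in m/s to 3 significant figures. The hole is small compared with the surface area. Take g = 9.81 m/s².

Take point 1 at the surface (v₁ ≈ 0) and point 2 at the hole (at atmospheric pressure). Bernoulli: P₁ + ρg h = P_atm + ½ρv₂².
With P₁ − P_atm = 355000 Pa, v₂ = √(2gh + 2ΔP/ρ) = √(2·9.81·14.8 + 2·355000/915) = 32.7 m/s.

v ≈ 32.7 m/s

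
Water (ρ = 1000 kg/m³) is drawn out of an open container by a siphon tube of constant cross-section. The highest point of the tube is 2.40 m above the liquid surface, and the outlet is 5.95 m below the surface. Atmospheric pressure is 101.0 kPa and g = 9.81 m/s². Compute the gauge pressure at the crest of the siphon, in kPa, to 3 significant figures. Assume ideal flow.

P_gauge = -81.9 kPa

The outlet speed comes from Torricelli: v = √(2g·5.95) = 10.8 m/s.
The bore is uniform, so the speed at the crest is the same v. Bernoulli surface→crest: P_atm = P_top + ½ρv² + ρg·h_top.
P_top = 101000 − ½·1000·10.8² − 1000·9.81·2.40 = 19100 Pa. So P_gauge = P_top − P_atm = -81900 Pa.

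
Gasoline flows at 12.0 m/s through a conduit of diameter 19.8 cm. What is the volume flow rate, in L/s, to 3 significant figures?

Q = A·v = 0.0308 m² × 12.0 m/s = 0.369 m³/s.
Converting: 0.369 m³/s × 1000 = 369 L/s.

Q = 369 L/s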